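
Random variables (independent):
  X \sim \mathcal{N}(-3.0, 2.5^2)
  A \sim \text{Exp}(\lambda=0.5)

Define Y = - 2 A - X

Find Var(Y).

For independent RVs: Var(aX + bY) = a²Var(X) + b²Var(Y)
Var(X) = 6.25
Var(A) = 4
Var(Y) = (-1)²*6.25 + (-2)²*4
= 1*6.25 + 4*4 = 22.25

22.25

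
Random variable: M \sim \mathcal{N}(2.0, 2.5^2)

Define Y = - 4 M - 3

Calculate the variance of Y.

For Y = aM + b: Var(Y) = a² * Var(M)
Var(M) = 2.5^2 = 6.25
Var(Y) = (-4)² * 6.25 = 16 * 6.25 = 100

100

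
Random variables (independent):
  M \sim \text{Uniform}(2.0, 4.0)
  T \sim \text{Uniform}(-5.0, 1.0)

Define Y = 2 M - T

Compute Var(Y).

For independent RVs: Var(aX + bY) = a²Var(X) + b²Var(Y)
Var(M) = 0.33333333
Var(T) = 3
Var(Y) = 2²*0.33333333 + (-1)²*3
= 4*0.33333333 + 1*3 = 4.3333333

4.3333333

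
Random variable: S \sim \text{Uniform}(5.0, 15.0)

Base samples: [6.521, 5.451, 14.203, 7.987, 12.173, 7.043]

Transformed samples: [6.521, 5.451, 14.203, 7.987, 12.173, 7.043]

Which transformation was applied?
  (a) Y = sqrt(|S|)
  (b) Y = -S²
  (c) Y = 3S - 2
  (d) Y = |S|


Checking option (d) Y = |S|:
  S = 6.521 -> Y = 6.521 ✓
  S = 5.451 -> Y = 5.451 ✓
  S = 14.203 -> Y = 14.203 ✓
All samples match this transformation.

(d) |S|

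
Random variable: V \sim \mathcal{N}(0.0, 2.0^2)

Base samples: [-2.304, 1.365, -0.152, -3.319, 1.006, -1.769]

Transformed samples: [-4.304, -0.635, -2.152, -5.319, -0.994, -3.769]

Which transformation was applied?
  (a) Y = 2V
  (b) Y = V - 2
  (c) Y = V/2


Checking option (b) Y = V - 2:
  V = -2.304 -> Y = -4.304 ✓
  V = 1.365 -> Y = -0.635 ✓
  V = -0.152 -> Y = -2.152 ✓
All samples match this transformation.

(b) V - 2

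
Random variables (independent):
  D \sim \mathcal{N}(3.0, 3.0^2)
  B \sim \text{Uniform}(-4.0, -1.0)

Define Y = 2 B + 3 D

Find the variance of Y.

For independent RVs: Var(aX + bY) = a²Var(X) + b²Var(Y)
Var(D) = 9
Var(B) = 0.75
Var(Y) = 3²*9 + 2²*0.75
= 9*9 + 4*0.75 = 84

84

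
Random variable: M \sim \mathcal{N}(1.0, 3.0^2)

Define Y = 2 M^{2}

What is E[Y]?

E[Y] = 2*E[M²]
E[M] = 1
E[M²] = Var(M) + (E[M])² = 9 + 1 = 10
E[Y] = 2*10 = 20

20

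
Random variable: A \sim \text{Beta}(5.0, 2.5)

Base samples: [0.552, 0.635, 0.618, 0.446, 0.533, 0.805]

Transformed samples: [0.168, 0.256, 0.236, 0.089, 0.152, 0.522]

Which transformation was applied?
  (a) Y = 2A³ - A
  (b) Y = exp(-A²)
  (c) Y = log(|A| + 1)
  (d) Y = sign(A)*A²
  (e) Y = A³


Checking option (e) Y = A³:
  A = 0.552 -> Y = 0.168 ✓
  A = 0.635 -> Y = 0.256 ✓
  A = 0.618 -> Y = 0.236 ✓
All samples match this transformation.

(e) A³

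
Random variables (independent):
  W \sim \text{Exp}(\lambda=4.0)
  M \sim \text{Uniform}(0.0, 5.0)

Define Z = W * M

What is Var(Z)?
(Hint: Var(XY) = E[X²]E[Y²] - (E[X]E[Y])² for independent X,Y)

Var(XY) = E[X²]E[Y²] - (E[X]E[Y])²
E[W] = 0.25, Var(W) = 0.0625
E[M] = 2.5, Var(M) = 2.0833333
E[W²] = 0.0625 + 0.25² = 0.125
E[M²] = 2.0833333 + 2.5² = 8.3333333
Var(Z) = 0.125*8.3333333 - (0.25*2.5)²
= 1.0416667 - 0.390625 = 0.65104167

0.65104167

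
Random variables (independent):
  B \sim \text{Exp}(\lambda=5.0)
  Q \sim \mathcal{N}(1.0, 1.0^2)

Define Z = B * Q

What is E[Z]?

For independent RVs: E[XY] = E[X]*E[Y]
E[B] = 0.2
E[Q] = 1
E[Z] = 0.2 * 1 = 0.2

0.2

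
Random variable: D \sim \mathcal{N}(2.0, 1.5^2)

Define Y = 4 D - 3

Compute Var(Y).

For Y = aD + b: Var(Y) = a² * Var(D)
Var(D) = 1.5^2 = 2.25
Var(Y) = 4² * 2.25 = 16 * 2.25 = 36

36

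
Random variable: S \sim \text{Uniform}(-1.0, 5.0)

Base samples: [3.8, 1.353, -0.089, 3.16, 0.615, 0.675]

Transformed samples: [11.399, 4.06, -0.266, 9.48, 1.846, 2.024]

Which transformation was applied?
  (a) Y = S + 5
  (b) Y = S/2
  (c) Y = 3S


Checking option (c) Y = 3S:
  S = 3.8 -> Y = 11.399 ✓
  S = 1.353 -> Y = 4.06 ✓
  S = -0.089 -> Y = -0.266 ✓
All samples match this transformation.

(c) 3S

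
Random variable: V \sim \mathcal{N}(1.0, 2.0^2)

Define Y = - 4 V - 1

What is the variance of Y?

For Y = aV + b: Var(Y) = a² * Var(V)
Var(V) = 2.0^2 = 4
Var(Y) = (-4)² * 4 = 16 * 4 = 64

64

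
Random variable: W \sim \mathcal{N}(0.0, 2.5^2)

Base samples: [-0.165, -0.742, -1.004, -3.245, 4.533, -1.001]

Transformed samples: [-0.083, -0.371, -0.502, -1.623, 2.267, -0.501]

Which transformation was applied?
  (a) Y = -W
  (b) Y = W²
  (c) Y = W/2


Checking option (c) Y = W/2:
  W = -0.165 -> Y = -0.083 ✓
  W = -0.742 -> Y = -0.371 ✓
  W = -1.004 -> Y = -0.502 ✓
All samples match this transformation.

(c) W/2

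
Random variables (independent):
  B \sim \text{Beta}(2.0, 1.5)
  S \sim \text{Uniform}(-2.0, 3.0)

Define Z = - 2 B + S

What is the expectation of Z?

E[Z] = -2*E[B] + 1*E[S]
E[B] = 0.57142857
E[S] = 0.5
E[Z] = -2*0.57142857 + 1*0.5 = -0.64285714

-0.64285714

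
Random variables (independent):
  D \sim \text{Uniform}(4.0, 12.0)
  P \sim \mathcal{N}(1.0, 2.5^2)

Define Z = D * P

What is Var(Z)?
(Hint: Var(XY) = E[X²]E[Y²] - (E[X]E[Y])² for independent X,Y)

Var(XY) = E[X²]E[Y²] - (E[X]E[Y])²
E[D] = 8, Var(D) = 5.3333333
E[P] = 1, Var(P) = 6.25
E[D²] = 5.3333333 + 8² = 69.333333
E[P²] = 6.25 + 1² = 7.25
Var(Z) = 69.333333*7.25 - (8*1)²
= 502.66667 - 64 = 438.66667

438.66667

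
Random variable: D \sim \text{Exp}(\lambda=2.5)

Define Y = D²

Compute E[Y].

E[D²] = Var(D) + (E[D])² = 0.16 + 0.16 = 0.32

0.32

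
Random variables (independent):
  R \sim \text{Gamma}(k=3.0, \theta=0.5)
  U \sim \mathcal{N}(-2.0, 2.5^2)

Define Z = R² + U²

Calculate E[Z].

E[Z] = E[R²] + E[U²]
E[R²] = Var(R) + E[R]² = 0.75 + 2.25 = 3
E[U²] = Var(U) + E[U]² = 6.25 + 4 = 10.25
E[Z] = 3 + 10.25 = 13.25

13.25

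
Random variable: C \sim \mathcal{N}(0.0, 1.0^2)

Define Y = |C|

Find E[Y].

For X ~ N(0, 1.0²), E[|X|] = sigma * sqrt(2/pi)
= 1.0 * sqrt(2/pi) = 0.79788456

0.79788456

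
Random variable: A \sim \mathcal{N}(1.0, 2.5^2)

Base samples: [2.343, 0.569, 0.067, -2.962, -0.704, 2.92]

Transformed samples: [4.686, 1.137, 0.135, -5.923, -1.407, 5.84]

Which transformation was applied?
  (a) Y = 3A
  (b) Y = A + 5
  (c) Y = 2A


Checking option (c) Y = 2A:
  A = 2.343 -> Y = 4.686 ✓
  A = 0.569 -> Y = 1.137 ✓
  A = 0.067 -> Y = 0.135 ✓
All samples match this transformation.

(c) 2A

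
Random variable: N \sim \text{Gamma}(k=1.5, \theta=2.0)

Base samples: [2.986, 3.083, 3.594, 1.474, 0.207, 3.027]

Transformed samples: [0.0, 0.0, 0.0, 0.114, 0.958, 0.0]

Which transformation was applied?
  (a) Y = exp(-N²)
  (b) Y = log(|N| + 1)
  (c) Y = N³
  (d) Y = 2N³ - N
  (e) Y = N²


Checking option (a) Y = exp(-N²):
  N = 2.986 -> Y = 0.0 ✓
  N = 3.083 -> Y = 0.0 ✓
  N = 3.594 -> Y = 0.0 ✓
All samples match this transformation.

(a) exp(-N²)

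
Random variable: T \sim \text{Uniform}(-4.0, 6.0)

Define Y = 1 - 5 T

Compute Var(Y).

For Y = aT + b: Var(Y) = a² * Var(T)
Var(T) = (6 + 4)^2/12 = 8.3333333
Var(Y) = (-5)² * 8.3333333 = 25 * 8.3333333 = 208.33333

208.33333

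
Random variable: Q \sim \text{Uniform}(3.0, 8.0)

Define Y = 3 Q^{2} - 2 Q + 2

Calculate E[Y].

E[Y] = 3*E[Q²] - 2*E[Q] + 2
E[Q] = 5.5
E[Q²] = Var(Q) + (E[Q])² = 2.0833333 + 30.25 = 32.333333
E[Y] = 3*32.333333 - 2*5.5 + 2 = 88

88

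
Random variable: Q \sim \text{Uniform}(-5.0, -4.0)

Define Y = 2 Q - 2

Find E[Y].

For Y = 2Q - 2:
E[Y] = 2 * E[Q] - 2
E[Q] = (-5 - 4)/2 = -4.5
E[Y] = 2 * (-4.5) - 2 = -11

-11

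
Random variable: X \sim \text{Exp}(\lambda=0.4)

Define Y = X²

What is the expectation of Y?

Using E[X²] = Var(X) + (E[X])²:
E[X] = 2.5
Var(X) = 1/0.4^2 = 6.25
E[X²] = 6.25 + 2.5² = 6.25 + 6.25 = 12.5

12.5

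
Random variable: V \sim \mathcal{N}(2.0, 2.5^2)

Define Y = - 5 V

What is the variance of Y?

For Y = aV + b: Var(Y) = a² * Var(V)
Var(V) = 2.5^2 = 6.25
Var(Y) = (-5)² * 6.25 = 25 * 6.25 = 156.25

156.25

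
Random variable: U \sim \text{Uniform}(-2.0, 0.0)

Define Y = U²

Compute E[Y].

Using E[X²] = Var(X) + (E[X])²:
E[U] = -1
Var(U) = (0 + 2)^2/12 = 0.33333333
E[U²] = 0.33333333 + (-1)² = 0.33333333 + 1 = 1.3333333

1.3333333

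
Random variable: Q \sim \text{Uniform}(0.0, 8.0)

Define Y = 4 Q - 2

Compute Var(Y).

For Y = aQ + b: Var(Y) = a² * Var(Q)
Var(Q) = (8 - 0)^2/12 = 5.3333333
Var(Y) = 4² * 5.3333333 = 16 * 5.3333333 = 85.333333

85.333333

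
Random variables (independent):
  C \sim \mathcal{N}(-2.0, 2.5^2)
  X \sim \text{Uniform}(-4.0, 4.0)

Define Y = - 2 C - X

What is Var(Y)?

For independent RVs: Var(aX + bY) = a²Var(X) + b²Var(Y)
Var(C) = 6.25
Var(X) = 5.3333333
Var(Y) = (-2)²*6.25 + (-1)²*5.3333333
= 4*6.25 + 1*5.3333333 = 30.333333

30.333333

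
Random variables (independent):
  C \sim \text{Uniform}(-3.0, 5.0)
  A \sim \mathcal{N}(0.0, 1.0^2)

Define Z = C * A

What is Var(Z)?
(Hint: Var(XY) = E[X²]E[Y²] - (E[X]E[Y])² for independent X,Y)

Var(XY) = E[X²]E[Y²] - (E[X]E[Y])²
E[C] = 1, Var(C) = 5.3333333
E[A] = 0, Var(A) = 1
E[C²] = 5.3333333 + 1² = 6.3333333
E[A²] = 1 + 0² = 1
Var(Z) = 6.3333333*1 - (1*0)²
= 6.3333333 - 0 = 6.3333333

6.3333333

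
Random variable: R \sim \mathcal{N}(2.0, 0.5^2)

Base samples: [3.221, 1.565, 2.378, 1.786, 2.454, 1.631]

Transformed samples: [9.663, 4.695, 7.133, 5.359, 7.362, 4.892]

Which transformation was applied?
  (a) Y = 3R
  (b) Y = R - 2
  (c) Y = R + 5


Checking option (a) Y = 3R:
  R = 3.221 -> Y = 9.663 ✓
  R = 1.565 -> Y = 4.695 ✓
  R = 2.378 -> Y = 7.133 ✓
All samples match this transformation.

(a) 3R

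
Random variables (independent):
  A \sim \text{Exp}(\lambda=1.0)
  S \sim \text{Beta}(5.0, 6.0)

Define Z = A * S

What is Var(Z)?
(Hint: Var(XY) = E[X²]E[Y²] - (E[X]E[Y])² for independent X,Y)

Var(XY) = E[X²]E[Y²] - (E[X]E[Y])²
E[A] = 1, Var(A) = 1
E[S] = 0.45454545, Var(S) = 0.020661157
E[A²] = 1 + 1² = 2
E[S²] = 0.020661157 + 0.45454545² = 0.22727273
Var(Z) = 2*0.22727273 - (1*0.45454545)²
= 0.45454545 - 0.20661157 = 0.24793388

0.24793388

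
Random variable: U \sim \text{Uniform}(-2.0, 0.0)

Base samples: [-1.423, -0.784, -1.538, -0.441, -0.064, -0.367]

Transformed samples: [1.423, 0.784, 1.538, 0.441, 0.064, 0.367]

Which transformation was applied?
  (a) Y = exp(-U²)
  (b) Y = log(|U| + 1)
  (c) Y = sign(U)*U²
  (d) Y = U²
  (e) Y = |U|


Checking option (e) Y = |U|:
  U = -1.423 -> Y = 1.423 ✓
  U = -0.784 -> Y = 0.784 ✓
  U = -1.538 -> Y = 1.538 ✓
All samples match this transformation.

(e) |U|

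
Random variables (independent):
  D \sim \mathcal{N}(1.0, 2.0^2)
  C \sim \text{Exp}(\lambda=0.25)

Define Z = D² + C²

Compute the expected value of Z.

E[Z] = E[D²] + E[C²]
E[D²] = Var(D) + E[D]² = 4 + 1 = 5
E[C²] = Var(C) + E[C]² = 16 + 16 = 32
E[Z] = 5 + 32 = 37

37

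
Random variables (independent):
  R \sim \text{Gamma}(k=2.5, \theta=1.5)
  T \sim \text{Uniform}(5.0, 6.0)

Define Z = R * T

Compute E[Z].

For independent RVs: E[XY] = E[X]*E[Y]
E[R] = 3.75
E[T] = 5.5
E[Z] = 3.75 * 5.5 = 20.625

20.625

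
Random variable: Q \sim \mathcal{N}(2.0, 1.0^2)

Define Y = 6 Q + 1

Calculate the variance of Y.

For Y = aQ + b: Var(Y) = a² * Var(Q)
Var(Q) = 1.0^2 = 1
Var(Y) = 6² * 1 = 36 * 1 = 36

36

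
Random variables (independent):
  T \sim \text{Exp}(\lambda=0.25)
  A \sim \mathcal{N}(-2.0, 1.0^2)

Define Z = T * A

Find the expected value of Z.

For independent RVs: E[XY] = E[X]*E[Y]
E[T] = 4
E[A] = -2
E[Z] = 4 * (-2) = -8

-8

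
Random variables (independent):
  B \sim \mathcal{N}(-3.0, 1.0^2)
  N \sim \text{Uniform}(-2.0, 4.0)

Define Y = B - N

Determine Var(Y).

For independent RVs: Var(aX + bY) = a²Var(X) + b²Var(Y)
Var(B) = 1
Var(N) = 3
Var(Y) = 1²*1 + (-1)²*3
= 1*1 + 1*3 = 4

4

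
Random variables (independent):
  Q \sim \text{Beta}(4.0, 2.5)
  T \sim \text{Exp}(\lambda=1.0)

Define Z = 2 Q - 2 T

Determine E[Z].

E[Z] = 2*E[Q] - 2*E[T]
E[Q] = 0.61538462
E[T] = 1
E[Z] = 2*0.61538462 - 2*1 = -0.76923077

-0.76923077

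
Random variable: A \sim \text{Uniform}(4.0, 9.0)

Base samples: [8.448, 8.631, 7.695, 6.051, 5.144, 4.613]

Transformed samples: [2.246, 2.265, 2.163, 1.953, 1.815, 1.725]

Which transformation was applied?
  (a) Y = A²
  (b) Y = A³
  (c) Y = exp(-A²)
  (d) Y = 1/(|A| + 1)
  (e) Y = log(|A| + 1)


Checking option (e) Y = log(|A| + 1):
  A = 8.448 -> Y = 2.246 ✓
  A = 8.631 -> Y = 2.265 ✓
  A = 7.695 -> Y = 2.163 ✓
All samples match this transformation.

(e) log(|A| + 1)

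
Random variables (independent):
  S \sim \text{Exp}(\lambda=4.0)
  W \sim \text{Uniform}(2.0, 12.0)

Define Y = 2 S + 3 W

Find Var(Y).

For independent RVs: Var(aX + bY) = a²Var(X) + b²Var(Y)
Var(S) = 0.0625
Var(W) = 8.3333333
Var(Y) = 2²*0.0625 + 3²*8.3333333
= 4*0.0625 + 9*8.3333333 = 75.25

75.25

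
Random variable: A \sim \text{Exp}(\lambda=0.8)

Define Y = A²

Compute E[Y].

Using E[X²] = Var(X) + (E[X])²:
E[A] = 1.25
Var(A) = 1/0.8^2 = 1.5625
E[A²] = 1.5625 + 1.25² = 1.5625 + 1.5625 = 3.125

3.125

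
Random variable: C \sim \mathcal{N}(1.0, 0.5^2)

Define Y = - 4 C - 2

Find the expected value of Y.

For Y = -4C - 2:
E[Y] = -4 * E[C] - 2
E[C] = 1.0 = 1
E[Y] = -4 * 1 - 2 = -6

-6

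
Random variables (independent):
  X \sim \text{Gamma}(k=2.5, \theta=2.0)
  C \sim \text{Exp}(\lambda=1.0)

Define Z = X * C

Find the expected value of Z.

For independent RVs: E[XY] = E[X]*E[Y]
E[X] = 5
E[C] = 1
E[Z] = 5 * 1 = 5

5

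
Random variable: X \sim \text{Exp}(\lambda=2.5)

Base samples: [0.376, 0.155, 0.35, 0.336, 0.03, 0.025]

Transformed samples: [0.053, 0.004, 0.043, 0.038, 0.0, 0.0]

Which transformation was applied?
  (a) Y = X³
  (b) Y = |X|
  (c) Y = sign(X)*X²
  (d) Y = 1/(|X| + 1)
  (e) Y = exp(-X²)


Checking option (a) Y = X³:
  X = 0.376 -> Y = 0.053 ✓
  X = 0.155 -> Y = 0.004 ✓
  X = 0.35 -> Y = 0.043 ✓
All samples match this transformation.

(a) X³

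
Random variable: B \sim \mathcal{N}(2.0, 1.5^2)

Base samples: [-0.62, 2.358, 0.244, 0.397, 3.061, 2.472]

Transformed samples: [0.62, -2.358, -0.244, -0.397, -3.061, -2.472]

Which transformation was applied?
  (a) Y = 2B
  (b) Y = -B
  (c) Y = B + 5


Checking option (b) Y = -B:
  B = -0.62 -> Y = 0.62 ✓
  B = 2.358 -> Y = -2.358 ✓
  B = 0.244 -> Y = -0.244 ✓
All samples match this transformation.

(b) -B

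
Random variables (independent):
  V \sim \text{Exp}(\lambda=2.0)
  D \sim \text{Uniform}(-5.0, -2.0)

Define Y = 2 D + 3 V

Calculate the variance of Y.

For independent RVs: Var(aX + bY) = a²Var(X) + b²Var(Y)
Var(V) = 0.25
Var(D) = 0.75
Var(Y) = 3²*0.25 + 2²*0.75
= 9*0.25 + 4*0.75 = 5.25

5.25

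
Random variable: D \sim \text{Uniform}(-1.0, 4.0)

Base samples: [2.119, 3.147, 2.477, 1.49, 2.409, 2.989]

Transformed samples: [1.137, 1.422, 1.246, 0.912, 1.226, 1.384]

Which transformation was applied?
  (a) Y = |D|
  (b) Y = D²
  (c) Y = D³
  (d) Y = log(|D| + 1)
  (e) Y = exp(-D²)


Checking option (d) Y = log(|D| + 1):
  D = 2.119 -> Y = 1.137 ✓
  D = 3.147 -> Y = 1.422 ✓
  D = 2.477 -> Y = 1.246 ✓
All samples match this transformation.

(d) log(|D| + 1)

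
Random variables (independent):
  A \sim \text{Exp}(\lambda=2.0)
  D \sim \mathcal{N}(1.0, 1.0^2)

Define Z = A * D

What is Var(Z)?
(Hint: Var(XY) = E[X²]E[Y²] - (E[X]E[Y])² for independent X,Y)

Var(XY) = E[X²]E[Y²] - (E[X]E[Y])²
E[A] = 0.5, Var(A) = 0.25
E[D] = 1, Var(D) = 1
E[A²] = 0.25 + 0.5² = 0.5
E[D²] = 1 + 1² = 2
Var(Z) = 0.5*2 - (0.5*1)²
= 1 - 0.25 = 0.75

0.75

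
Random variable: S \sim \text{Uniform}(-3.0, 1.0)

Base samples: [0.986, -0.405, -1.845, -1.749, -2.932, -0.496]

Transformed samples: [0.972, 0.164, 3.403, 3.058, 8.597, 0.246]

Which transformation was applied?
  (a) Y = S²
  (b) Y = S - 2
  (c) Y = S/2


Checking option (a) Y = S²:
  S = 0.986 -> Y = 0.972 ✓
  S = -0.405 -> Y = 0.164 ✓
  S = -1.845 -> Y = 3.403 ✓
All samples match this transformation.

(a) S²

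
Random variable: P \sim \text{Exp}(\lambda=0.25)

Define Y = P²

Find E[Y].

E[P²] = Var(P) + (E[P])² = 16 + 16 = 32

32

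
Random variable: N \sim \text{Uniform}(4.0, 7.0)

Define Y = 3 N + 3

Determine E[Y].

For Y = 3N + 3:
E[Y] = 3 * E[N] + 3
E[N] = (4 + 7)/2 = 5.5
E[Y] = 3 * 5.5 + 3 = 19.5

19.5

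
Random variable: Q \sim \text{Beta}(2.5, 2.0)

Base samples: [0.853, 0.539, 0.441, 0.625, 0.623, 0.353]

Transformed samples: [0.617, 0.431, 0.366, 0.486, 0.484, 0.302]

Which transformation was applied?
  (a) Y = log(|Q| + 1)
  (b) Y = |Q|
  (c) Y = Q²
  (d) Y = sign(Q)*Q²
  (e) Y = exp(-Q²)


Checking option (a) Y = log(|Q| + 1):
  Q = 0.853 -> Y = 0.617 ✓
  Q = 0.539 -> Y = 0.431 ✓
  Q = 0.441 -> Y = 0.366 ✓
All samples match this transformation.

(a) log(|Q| + 1)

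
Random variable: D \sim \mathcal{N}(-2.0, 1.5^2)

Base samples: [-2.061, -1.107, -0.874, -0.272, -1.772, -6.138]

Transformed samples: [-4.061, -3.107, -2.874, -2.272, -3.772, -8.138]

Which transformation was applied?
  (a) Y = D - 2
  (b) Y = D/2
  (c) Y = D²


Checking option (a) Y = D - 2:
  D = -2.061 -> Y = -4.061 ✓
  D = -1.107 -> Y = -3.107 ✓
  D = -0.874 -> Y = -2.874 ✓
All samples match this transformation.

(a) D - 2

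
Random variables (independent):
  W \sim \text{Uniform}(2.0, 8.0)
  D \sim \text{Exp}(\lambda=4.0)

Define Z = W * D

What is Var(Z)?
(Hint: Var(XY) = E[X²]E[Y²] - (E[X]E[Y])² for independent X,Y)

Var(XY) = E[X²]E[Y²] - (E[X]E[Y])²
E[W] = 5, Var(W) = 3
E[D] = 0.25, Var(D) = 0.0625
E[W²] = 3 + 5² = 28
E[D²] = 0.0625 + 0.25² = 0.125
Var(Z) = 28*0.125 - (5*0.25)²
= 3.5 - 1.5625 = 1.9375

1.9375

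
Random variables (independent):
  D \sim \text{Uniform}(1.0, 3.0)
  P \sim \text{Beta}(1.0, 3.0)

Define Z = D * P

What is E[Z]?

For independent RVs: E[XY] = E[X]*E[Y]
E[D] = 2
E[P] = 0.25
E[Z] = 2 * 0.25 = 0.5

0.5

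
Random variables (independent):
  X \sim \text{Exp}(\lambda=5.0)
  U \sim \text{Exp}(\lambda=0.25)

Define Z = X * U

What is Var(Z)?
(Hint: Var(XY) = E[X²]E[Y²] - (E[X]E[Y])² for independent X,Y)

Var(XY) = E[X²]E[Y²] - (E[X]E[Y])²
E[X] = 0.2, Var(X) = 0.04
E[U] = 4, Var(U) = 16
E[X²] = 0.04 + 0.2² = 0.08
E[U²] = 16 + 4² = 32
Var(Z) = 0.08*32 - (0.2*4)²
= 2.56 - 0.64 = 1.92

1.92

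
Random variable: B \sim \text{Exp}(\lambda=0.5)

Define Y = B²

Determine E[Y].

E[B²] = Var(B) + (E[B])² = 4 + 4 = 8

8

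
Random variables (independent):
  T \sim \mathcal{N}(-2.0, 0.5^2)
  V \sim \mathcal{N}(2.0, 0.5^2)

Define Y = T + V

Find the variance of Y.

For independent RVs: Var(aX + bY) = a²Var(X) + b²Var(Y)
Var(T) = 0.25
Var(V) = 0.25
Var(Y) = 1²*0.25 + 1²*0.25
= 1*0.25 + 1*0.25 = 0.5

0.5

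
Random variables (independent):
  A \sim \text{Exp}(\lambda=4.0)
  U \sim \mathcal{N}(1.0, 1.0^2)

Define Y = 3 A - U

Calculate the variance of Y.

For independent RVs: Var(aX + bY) = a²Var(X) + b²Var(Y)
Var(A) = 0.0625
Var(U) = 1
Var(Y) = 3²*0.0625 + (-1)²*1
= 9*0.0625 + 1*1 = 1.5625

1.5625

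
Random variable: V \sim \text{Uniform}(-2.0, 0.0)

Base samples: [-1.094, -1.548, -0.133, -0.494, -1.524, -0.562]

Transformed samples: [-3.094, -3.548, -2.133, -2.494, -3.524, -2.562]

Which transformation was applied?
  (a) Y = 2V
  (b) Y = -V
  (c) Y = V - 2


Checking option (c) Y = V - 2:
  V = -1.094 -> Y = -3.094 ✓
  V = -1.548 -> Y = -3.548 ✓
  V = -0.133 -> Y = -2.133 ✓
All samples match this transformation.

(c) V - 2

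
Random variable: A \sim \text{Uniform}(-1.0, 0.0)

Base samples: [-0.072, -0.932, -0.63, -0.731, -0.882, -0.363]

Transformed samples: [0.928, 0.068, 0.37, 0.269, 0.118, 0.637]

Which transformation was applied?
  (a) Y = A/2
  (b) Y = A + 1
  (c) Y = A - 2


Checking option (b) Y = A + 1:
  A = -0.072 -> Y = 0.928 ✓
  A = -0.932 -> Y = 0.068 ✓
  A = -0.63 -> Y = 0.37 ✓
All samples match this transformation.

(b) A + 1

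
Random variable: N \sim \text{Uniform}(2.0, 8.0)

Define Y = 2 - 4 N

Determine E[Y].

For Y = -4N + 2:
E[Y] = -4 * E[N] + 2
E[N] = (2 + 8)/2 = 5
E[Y] = -4 * 5 + 2 = -18

-18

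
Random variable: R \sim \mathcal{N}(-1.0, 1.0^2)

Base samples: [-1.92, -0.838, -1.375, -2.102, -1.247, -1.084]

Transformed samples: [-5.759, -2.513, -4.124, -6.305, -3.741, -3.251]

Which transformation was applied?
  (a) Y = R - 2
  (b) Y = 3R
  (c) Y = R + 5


Checking option (b) Y = 3R:
  R = -1.92 -> Y = -5.759 ✓
  R = -0.838 -> Y = -2.513 ✓
  R = -1.375 -> Y = -4.124 ✓
All samples match this transformation.

(b) 3R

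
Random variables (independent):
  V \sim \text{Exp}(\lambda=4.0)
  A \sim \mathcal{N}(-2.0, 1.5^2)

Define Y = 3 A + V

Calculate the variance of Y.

For independent RVs: Var(aX + bY) = a²Var(X) + b²Var(Y)
Var(V) = 0.0625
Var(A) = 2.25
Var(Y) = 1²*0.0625 + 3²*2.25
= 1*0.0625 + 9*2.25 = 20.3125

20.3125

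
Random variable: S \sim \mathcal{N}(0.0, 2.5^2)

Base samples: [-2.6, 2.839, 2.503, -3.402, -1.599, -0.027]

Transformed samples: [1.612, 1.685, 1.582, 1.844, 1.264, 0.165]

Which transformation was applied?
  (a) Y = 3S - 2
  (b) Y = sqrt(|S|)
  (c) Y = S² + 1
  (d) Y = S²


Checking option (b) Y = sqrt(|S|):
  S = -2.6 -> Y = 1.612 ✓
  S = 2.839 -> Y = 1.685 ✓
  S = 2.503 -> Y = 1.582 ✓
All samples match this transformation.

(b) sqrt(|S|)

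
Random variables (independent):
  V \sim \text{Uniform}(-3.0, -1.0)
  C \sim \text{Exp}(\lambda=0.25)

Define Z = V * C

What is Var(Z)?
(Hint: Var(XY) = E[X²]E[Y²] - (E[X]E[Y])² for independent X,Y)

Var(XY) = E[X²]E[Y²] - (E[X]E[Y])²
E[V] = -2, Var(V) = 0.33333333
E[C] = 4, Var(C) = 16
E[V²] = 0.33333333 + (-2)² = 4.3333333
E[C²] = 16 + 4² = 32
Var(Z) = 4.3333333*32 - (-2*4)²
= 138.66667 - 64 = 74.666667

74.666667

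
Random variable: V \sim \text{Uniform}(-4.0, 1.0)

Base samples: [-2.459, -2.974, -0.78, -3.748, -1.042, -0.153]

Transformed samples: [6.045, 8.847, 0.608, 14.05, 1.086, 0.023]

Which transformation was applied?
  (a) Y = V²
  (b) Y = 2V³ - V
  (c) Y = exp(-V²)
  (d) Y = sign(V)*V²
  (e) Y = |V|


Checking option (a) Y = V²:
  V = -2.459 -> Y = 6.045 ✓
  V = -2.974 -> Y = 8.847 ✓
  V = -0.78 -> Y = 0.608 ✓
All samples match this transformation.

(a) V²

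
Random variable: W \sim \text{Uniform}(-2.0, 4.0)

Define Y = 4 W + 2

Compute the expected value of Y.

For Y = 4W + 2:
E[Y] = 4 * E[W] + 2
E[W] = (-2 + 4)/2 = 1
E[Y] = 4 * 1 + 2 = 6

6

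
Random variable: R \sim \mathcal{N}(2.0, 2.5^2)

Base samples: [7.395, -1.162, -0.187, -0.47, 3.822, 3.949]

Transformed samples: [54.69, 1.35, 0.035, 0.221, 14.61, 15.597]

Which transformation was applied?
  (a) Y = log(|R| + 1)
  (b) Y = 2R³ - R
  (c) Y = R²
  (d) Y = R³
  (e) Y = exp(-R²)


Checking option (c) Y = R²:
  R = 7.395 -> Y = 54.69 ✓
  R = -1.162 -> Y = 1.35 ✓
  R = -0.187 -> Y = 0.035 ✓
All samples match this transformation.

(c) R²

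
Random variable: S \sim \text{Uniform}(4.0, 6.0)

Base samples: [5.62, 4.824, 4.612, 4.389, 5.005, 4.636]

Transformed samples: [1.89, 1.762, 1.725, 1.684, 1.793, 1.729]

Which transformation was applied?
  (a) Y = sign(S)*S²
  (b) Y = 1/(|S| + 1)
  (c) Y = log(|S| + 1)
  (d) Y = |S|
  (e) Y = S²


Checking option (c) Y = log(|S| + 1):
  S = 5.62 -> Y = 1.89 ✓
  S = 4.824 -> Y = 1.762 ✓
  S = 4.612 -> Y = 1.725 ✓
All samples match this transformation.

(c) log(|S| + 1)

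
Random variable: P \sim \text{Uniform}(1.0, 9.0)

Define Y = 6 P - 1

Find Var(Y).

For Y = aP + b: Var(Y) = a² * Var(P)
Var(P) = (9 - 1)^2/12 = 5.3333333
Var(Y) = 6² * 5.3333333 = 36 * 5.3333333 = 192

192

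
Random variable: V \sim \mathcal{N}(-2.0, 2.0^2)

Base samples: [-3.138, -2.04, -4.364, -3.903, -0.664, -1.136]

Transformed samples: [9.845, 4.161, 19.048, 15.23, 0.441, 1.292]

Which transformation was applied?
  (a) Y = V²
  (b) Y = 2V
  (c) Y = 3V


Checking option (a) Y = V²:
  V = -3.138 -> Y = 9.845 ✓
  V = -2.04 -> Y = 4.161 ✓
  V = -4.364 -> Y = 19.048 ✓
All samples match this transformation.

(a) V²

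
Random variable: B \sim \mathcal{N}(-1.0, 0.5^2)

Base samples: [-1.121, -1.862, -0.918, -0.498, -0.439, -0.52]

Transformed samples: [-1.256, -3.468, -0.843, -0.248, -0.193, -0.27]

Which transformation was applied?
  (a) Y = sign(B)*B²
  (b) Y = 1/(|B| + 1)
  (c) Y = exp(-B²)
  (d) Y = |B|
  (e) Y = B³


Checking option (a) Y = sign(B)*B²:
  B = -1.121 -> Y = -1.256 ✓
  B = -1.862 -> Y = -3.468 ✓
  B = -0.918 -> Y = -0.843 ✓
All samples match this transformation.

(a) sign(B)*B²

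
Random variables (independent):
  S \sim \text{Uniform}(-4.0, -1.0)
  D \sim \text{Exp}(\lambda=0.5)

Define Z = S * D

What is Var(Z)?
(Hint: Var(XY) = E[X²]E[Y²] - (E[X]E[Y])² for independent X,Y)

Var(XY) = E[X²]E[Y²] - (E[X]E[Y])²
E[S] = -2.5, Var(S) = 0.75
E[D] = 2, Var(D) = 4
E[S²] = 0.75 + (-2.5)² = 7
E[D²] = 4 + 2² = 8
Var(Z) = 7*8 - (-2.5*2)²
= 56 - 25 = 31

31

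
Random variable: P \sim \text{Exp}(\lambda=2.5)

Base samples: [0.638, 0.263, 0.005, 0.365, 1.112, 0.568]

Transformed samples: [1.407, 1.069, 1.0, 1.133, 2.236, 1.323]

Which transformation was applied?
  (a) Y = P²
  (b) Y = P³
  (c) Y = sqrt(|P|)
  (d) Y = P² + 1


Checking option (d) Y = P² + 1:
  P = 0.638 -> Y = 1.407 ✓
  P = 0.263 -> Y = 1.069 ✓
  P = 0.005 -> Y = 1.0 ✓
All samples match this transformation.

(d) P² + 1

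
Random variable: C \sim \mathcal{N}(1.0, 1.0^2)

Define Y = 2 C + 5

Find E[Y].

For Y = 2C + 5:
E[Y] = 2 * E[C] + 5
E[C] = 1.0 = 1
E[Y] = 2 * 1 + 5 = 7

7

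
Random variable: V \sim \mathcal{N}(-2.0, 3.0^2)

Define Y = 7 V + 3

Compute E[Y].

For Y = 7V + 3:
E[Y] = 7 * E[V] + 3
E[V] = -2.0 = -2
E[Y] = 7 * (-2) + 3 = -11

-11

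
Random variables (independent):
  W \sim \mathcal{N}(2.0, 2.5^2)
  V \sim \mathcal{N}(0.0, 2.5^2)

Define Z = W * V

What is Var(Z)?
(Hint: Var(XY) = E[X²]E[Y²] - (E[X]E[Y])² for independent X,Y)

Var(XY) = E[X²]E[Y²] - (E[X]E[Y])²
E[W] = 2, Var(W) = 6.25
E[V] = 0, Var(V) = 6.25
E[W²] = 6.25 + 2² = 10.25
E[V²] = 6.25 + 0² = 6.25
Var(Z) = 10.25*6.25 - (2*0)²
= 64.0625 - 0 = 64.0625

64.0625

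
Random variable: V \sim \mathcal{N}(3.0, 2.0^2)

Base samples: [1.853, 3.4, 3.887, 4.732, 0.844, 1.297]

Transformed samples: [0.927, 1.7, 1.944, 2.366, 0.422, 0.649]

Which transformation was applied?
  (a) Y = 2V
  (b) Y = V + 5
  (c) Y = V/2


Checking option (c) Y = V/2:
  V = 1.853 -> Y = 0.927 ✓
  V = 3.4 -> Y = 1.7 ✓
  V = 3.887 -> Y = 1.944 ✓
All samples match this transformation.

(c) V/2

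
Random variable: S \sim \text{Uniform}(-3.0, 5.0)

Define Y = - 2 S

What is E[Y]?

For Y = -2S:
E[Y] = -2 * E[S]
E[S] = (-3 + 5)/2 = 1
E[Y] = -2 * 1 = -2

-2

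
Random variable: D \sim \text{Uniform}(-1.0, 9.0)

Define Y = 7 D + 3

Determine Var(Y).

For Y = aD + b: Var(Y) = a² * Var(D)
Var(D) = (9 + 1)^2/12 = 8.3333333
Var(Y) = 7² * 8.3333333 = 49 * 8.3333333 = 408.33333

408.33333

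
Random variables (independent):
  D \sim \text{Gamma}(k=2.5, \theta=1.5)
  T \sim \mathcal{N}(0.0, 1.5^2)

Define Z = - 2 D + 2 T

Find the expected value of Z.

E[Z] = -2*E[D] + 2*E[T]
E[D] = 3.75
E[T] = 0
E[Z] = -2*3.75 + 2*0 = -7.5

-7.5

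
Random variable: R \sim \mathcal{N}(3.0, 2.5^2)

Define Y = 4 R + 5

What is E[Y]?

For Y = 4R + 5:
E[Y] = 4 * E[R] + 5
E[R] = 3.0 = 3
E[Y] = 4 * 3 + 5 = 17

17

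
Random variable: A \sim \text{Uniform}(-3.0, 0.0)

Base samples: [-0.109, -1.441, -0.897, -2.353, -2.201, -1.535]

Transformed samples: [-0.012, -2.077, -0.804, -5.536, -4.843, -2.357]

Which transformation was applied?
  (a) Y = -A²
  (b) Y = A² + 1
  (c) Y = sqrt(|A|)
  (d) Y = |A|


Checking option (a) Y = -A²:
  A = -0.109 -> Y = -0.012 ✓
  A = -1.441 -> Y = -2.077 ✓
  A = -0.897 -> Y = -0.804 ✓
All samples match this transformation.

(a) -A²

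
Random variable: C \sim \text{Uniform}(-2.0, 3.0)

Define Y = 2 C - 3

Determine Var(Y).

For Y = aC + b: Var(Y) = a² * Var(C)
Var(C) = (3 + 2)^2/12 = 2.0833333
Var(Y) = 2² * 2.0833333 = 4 * 2.0833333 = 8.3333333

8.3333333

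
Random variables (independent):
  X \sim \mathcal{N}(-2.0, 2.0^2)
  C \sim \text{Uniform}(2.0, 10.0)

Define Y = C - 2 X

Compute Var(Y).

For independent RVs: Var(aX + bY) = a²Var(X) + b²Var(Y)
Var(X) = 4
Var(C) = 5.3333333
Var(Y) = (-2)²*4 + 1²*5.3333333
= 4*4 + 1*5.3333333 = 21.333333

21.333333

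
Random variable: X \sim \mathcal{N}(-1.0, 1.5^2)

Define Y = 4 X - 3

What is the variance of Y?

For Y = aX + b: Var(Y) = a² * Var(X)
Var(X) = 1.5^2 = 2.25
Var(Y) = 4² * 2.25 = 16 * 2.25 = 36

36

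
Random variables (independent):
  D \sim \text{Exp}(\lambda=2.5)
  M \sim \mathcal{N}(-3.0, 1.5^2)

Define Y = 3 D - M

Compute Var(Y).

For independent RVs: Var(aX + bY) = a²Var(X) + b²Var(Y)
Var(D) = 0.16
Var(M) = 2.25
Var(Y) = 3²*0.16 + (-1)²*2.25
= 9*0.16 + 1*2.25 = 3.69

3.69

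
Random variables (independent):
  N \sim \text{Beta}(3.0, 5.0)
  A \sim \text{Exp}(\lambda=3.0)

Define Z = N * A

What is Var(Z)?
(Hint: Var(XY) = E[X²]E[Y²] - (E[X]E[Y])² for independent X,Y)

Var(XY) = E[X²]E[Y²] - (E[X]E[Y])²
E[N] = 0.375, Var(N) = 0.026041667
E[A] = 0.33333333, Var(A) = 0.11111111
E[N²] = 0.026041667 + 0.375² = 0.16666667
E[A²] = 0.11111111 + 0.33333333² = 0.22222222
Var(Z) = 0.16666667*0.22222222 - (0.375*0.33333333)²
= 0.037037037 - 0.015625 = 0.021412037

0.021412037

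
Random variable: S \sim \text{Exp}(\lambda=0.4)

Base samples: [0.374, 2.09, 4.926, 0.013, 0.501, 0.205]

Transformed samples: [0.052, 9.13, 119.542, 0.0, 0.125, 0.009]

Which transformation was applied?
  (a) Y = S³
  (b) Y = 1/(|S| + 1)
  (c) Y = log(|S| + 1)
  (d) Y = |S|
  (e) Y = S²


Checking option (a) Y = S³:
  S = 0.374 -> Y = 0.052 ✓
  S = 2.09 -> Y = 9.13 ✓
  S = 4.926 -> Y = 119.542 ✓
All samples match this transformation.

(a) S³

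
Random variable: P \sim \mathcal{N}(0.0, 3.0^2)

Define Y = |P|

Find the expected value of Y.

For X ~ N(0, 3.0²), E[|X|] = sigma * sqrt(2/pi)
= 3.0 * sqrt(2/pi) = 2.3936537

2.3936537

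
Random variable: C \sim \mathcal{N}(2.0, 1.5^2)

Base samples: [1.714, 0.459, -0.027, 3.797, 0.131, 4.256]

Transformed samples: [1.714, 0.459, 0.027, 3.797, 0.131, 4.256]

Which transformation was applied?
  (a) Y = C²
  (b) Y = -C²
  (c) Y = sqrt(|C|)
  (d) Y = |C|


Checking option (d) Y = |C|:
  C = 1.714 -> Y = 1.714 ✓
  C = 0.459 -> Y = 0.459 ✓
  C = -0.027 -> Y = 0.027 ✓
All samples match this transformation.

(d) |C|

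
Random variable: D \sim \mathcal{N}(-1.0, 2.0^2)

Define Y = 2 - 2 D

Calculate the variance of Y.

For Y = aD + b: Var(Y) = a² * Var(D)
Var(D) = 2.0^2 = 4
Var(Y) = (-2)² * 4 = 4 * 4 = 16

16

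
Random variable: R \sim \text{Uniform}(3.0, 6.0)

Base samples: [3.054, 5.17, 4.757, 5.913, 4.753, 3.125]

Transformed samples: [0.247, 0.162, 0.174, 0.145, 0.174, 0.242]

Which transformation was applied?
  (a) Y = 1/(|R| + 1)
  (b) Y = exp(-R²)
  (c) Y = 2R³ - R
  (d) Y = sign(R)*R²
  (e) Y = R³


Checking option (a) Y = 1/(|R| + 1):
  R = 3.054 -> Y = 0.247 ✓
  R = 5.17 -> Y = 0.162 ✓
  R = 4.757 -> Y = 0.174 ✓
All samples match this transformation.

(a) 1/(|R| + 1)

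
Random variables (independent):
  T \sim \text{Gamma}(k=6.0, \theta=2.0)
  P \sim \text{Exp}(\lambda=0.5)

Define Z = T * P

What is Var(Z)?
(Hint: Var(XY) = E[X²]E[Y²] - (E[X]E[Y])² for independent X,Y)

Var(XY) = E[X²]E[Y²] - (E[X]E[Y])²
E[T] = 12, Var(T) = 24
E[P] = 2, Var(P) = 4
E[T²] = 24 + 12² = 168
E[P²] = 4 + 2² = 8
Var(Z) = 168*8 - (12*2)²
= 1344 - 576 = 768

768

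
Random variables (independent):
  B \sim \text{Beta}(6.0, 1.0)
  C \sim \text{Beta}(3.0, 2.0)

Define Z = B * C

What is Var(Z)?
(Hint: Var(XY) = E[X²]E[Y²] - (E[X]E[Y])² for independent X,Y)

Var(XY) = E[X²]E[Y²] - (E[X]E[Y])²
E[B] = 0.85714286, Var(B) = 0.015306122
E[C] = 0.6, Var(C) = 0.04
E[B²] = 0.015306122 + 0.85714286² = 0.75
E[C²] = 0.04 + 0.6² = 0.4
Var(Z) = 0.75*0.4 - (0.85714286*0.6)²
= 0.3 - 0.2644898 = 0.035510204

0.035510204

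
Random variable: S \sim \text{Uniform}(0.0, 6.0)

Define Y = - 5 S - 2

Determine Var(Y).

For Y = aS + b: Var(Y) = a² * Var(S)
Var(S) = (6 - 0)^2/12 = 3
Var(Y) = (-5)² * 3 = 25 * 3 = 75

75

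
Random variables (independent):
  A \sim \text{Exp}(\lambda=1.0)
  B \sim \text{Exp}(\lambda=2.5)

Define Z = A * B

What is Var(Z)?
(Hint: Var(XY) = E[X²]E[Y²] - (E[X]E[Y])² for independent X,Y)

Var(XY) = E[X²]E[Y²] - (E[X]E[Y])²
E[A] = 1, Var(A) = 1
E[B] = 0.4, Var(B) = 0.16
E[A²] = 1 + 1² = 2
E[B²] = 0.16 + 0.4² = 0.32
Var(Z) = 2*0.32 - (1*0.4)²
= 0.64 - 0.16 = 0.48

0.48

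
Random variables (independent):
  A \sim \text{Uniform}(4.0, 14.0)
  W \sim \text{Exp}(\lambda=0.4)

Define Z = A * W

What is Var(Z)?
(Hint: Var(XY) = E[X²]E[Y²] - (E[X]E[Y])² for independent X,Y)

Var(XY) = E[X²]E[Y²] - (E[X]E[Y])²
E[A] = 9, Var(A) = 8.3333333
E[W] = 2.5, Var(W) = 6.25
E[A²] = 8.3333333 + 9² = 89.333333
E[W²] = 6.25 + 2.5² = 12.5
Var(Z) = 89.333333*12.5 - (9*2.5)²
= 1116.6667 - 506.25 = 610.41667

610.41667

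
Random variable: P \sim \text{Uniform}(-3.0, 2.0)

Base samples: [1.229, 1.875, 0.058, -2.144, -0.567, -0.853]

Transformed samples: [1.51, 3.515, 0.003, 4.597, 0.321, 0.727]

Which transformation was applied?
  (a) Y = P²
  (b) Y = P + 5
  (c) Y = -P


Checking option (a) Y = P²:
  P = 1.229 -> Y = 1.51 ✓
  P = 1.875 -> Y = 3.515 ✓
  P = 0.058 -> Y = 0.003 ✓
All samples match this transformation.

(a) P²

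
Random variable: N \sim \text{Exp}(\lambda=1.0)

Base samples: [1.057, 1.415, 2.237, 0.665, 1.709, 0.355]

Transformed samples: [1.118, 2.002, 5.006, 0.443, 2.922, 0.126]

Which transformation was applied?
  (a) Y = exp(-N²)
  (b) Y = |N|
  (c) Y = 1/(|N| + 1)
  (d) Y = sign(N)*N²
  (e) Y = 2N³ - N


Checking option (d) Y = sign(N)*N²:
  N = 1.057 -> Y = 1.118 ✓
  N = 1.415 -> Y = 2.002 ✓
  N = 2.237 -> Y = 5.006 ✓
All samples match this transformation.

(d) sign(N)*N²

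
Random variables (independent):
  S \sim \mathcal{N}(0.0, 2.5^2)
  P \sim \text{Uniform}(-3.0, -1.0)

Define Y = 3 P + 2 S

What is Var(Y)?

For independent RVs: Var(aX + bY) = a²Var(X) + b²Var(Y)
Var(S) = 6.25
Var(P) = 0.33333333
Var(Y) = 2²*6.25 + 3²*0.33333333
= 4*6.25 + 9*0.33333333 = 28

28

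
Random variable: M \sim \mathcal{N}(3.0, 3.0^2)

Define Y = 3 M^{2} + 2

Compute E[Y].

E[Y] = 3*E[M²] + 2
E[M] = 3
E[M²] = Var(M) + (E[M])² = 9 + 9 = 18
E[Y] = 3*18 + 2 = 56

56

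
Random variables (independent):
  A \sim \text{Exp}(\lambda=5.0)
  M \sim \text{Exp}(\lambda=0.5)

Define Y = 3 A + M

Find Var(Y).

For independent RVs: Var(aX + bY) = a²Var(X) + b²Var(Y)
Var(A) = 0.04
Var(M) = 4
Var(Y) = 3²*0.04 + 1²*4
= 9*0.04 + 1*4 = 4.36

4.36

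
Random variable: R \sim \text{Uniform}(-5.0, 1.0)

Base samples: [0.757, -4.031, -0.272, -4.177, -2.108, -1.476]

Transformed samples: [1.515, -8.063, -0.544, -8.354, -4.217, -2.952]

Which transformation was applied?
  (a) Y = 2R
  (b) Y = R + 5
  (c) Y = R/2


Checking option (a) Y = 2R:
  R = 0.757 -> Y = 1.515 ✓
  R = -4.031 -> Y = -8.063 ✓
  R = -0.272 -> Y = -0.544 ✓
All samples match this transformation.

(a) 2R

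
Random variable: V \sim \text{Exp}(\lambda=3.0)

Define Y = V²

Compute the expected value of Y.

E[V²] = Var(V) + (E[V])² = 0.11111111 + 0.11111111 = 0.22222222

0.22222222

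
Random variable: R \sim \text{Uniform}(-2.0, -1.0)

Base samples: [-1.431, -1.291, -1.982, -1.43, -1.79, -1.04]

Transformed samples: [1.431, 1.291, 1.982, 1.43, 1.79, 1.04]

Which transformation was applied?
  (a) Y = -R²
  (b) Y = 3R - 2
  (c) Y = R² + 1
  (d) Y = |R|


Checking option (d) Y = |R|:
  R = -1.431 -> Y = 1.431 ✓
  R = -1.291 -> Y = 1.291 ✓
  R = -1.982 -> Y = 1.982 ✓
All samples match this transformation.

(d) |R|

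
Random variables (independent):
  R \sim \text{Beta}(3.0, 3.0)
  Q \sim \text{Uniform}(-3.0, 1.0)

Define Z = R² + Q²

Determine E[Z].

E[Z] = E[R²] + E[Q²]
E[R²] = Var(R) + E[R]² = 0.035714286 + 0.25 = 0.28571429
E[Q²] = Var(Q) + E[Q]² = 1.3333333 + 1 = 2.3333333
E[Z] = 0.28571429 + 2.3333333 = 2.6190476

2.6190476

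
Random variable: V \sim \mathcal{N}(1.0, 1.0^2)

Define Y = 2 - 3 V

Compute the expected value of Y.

For Y = -3V + 2:
E[Y] = -3 * E[V] + 2
E[V] = 1.0 = 1
E[Y] = -3 * 1 + 2 = -1

-1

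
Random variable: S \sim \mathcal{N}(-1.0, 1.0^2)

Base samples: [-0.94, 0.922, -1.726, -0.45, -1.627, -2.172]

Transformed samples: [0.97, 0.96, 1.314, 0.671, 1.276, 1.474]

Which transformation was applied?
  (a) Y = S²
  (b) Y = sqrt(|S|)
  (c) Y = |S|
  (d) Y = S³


Checking option (b) Y = sqrt(|S|):
  S = -0.94 -> Y = 0.97 ✓
  S = 0.922 -> Y = 0.96 ✓
  S = -1.726 -> Y = 1.314 ✓
All samples match this transformation.

(b) sqrt(|S|)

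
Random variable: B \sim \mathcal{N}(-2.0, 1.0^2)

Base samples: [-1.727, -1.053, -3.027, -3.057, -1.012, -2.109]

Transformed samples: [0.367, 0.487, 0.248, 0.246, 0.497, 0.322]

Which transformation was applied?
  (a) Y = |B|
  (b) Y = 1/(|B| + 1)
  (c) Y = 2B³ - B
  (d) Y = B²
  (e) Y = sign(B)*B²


Checking option (b) Y = 1/(|B| + 1):
  B = -1.727 -> Y = 0.367 ✓
  B = -1.053 -> Y = 0.487 ✓
  B = -3.027 -> Y = 0.248 ✓
All samples match this transformation.

(b) 1/(|B| + 1)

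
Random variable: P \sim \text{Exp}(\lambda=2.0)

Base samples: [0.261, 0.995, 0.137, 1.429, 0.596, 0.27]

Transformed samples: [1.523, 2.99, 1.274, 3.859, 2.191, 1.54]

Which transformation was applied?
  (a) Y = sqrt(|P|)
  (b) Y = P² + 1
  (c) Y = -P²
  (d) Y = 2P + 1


Checking option (d) Y = 2P + 1:
  P = 0.261 -> Y = 1.523 ✓
  P = 0.995 -> Y = 2.99 ✓
  P = 0.137 -> Y = 1.274 ✓
All samples match this transformation.

(d) 2P + 1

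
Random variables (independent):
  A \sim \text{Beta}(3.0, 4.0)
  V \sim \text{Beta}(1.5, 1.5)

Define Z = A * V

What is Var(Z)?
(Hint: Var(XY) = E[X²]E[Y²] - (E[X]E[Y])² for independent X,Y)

Var(XY) = E[X²]E[Y²] - (E[X]E[Y])²
E[A] = 0.42857143, Var(A) = 0.030612245
E[V] = 0.5, Var(V) = 0.0625
E[A²] = 0.030612245 + 0.42857143² = 0.21428571
E[V²] = 0.0625 + 0.5² = 0.3125
Var(Z) = 0.21428571*0.3125 - (0.42857143*0.5)²
= 0.066964286 - 0.045918367 = 0.021045918

0.021045918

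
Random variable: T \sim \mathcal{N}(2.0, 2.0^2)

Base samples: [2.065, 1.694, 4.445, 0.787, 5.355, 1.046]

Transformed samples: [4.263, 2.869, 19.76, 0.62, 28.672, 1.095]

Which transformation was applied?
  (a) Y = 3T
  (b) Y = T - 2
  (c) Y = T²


Checking option (c) Y = T²:
  T = 2.065 -> Y = 4.263 ✓
  T = 1.694 -> Y = 2.869 ✓
  T = 4.445 -> Y = 19.76 ✓
All samples match this transformation.

(c) T²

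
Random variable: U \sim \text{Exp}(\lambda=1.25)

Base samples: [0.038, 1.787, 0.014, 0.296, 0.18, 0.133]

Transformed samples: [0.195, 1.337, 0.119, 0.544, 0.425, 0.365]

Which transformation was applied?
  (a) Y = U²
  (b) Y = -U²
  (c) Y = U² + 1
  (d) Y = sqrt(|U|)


Checking option (d) Y = sqrt(|U|):
  U = 0.038 -> Y = 0.195 ✓
  U = 1.787 -> Y = 1.337 ✓
  U = 0.014 -> Y = 0.119 ✓
All samples match this transformation.

(d) sqrt(|U|)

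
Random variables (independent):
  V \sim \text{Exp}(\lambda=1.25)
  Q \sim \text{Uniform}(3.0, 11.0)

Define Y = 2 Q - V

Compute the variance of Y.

For independent RVs: Var(aX + bY) = a²Var(X) + b²Var(Y)
Var(V) = 0.64
Var(Q) = 5.3333333
Var(Y) = (-1)²*0.64 + 2²*5.3333333
= 1*0.64 + 4*5.3333333 = 21.973333

21.973333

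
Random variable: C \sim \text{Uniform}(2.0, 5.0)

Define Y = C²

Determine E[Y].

E[C²] = Var(C) + (E[C])² = 0.75 + 12.25 = 13

13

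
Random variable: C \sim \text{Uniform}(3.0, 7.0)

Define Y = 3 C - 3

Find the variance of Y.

For Y = aC + b: Var(Y) = a² * Var(C)
Var(C) = (7 - 3)^2/12 = 1.3333333
Var(Y) = 3² * 1.3333333 = 9 * 1.3333333 = 12

12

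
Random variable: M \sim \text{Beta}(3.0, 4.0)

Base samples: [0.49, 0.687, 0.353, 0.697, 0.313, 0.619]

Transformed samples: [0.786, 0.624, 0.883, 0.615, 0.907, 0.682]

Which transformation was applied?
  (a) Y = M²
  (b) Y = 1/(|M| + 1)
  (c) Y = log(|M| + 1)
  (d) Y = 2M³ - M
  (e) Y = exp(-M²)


Checking option (e) Y = exp(-M²):
  M = 0.49 -> Y = 0.786 ✓
  M = 0.687 -> Y = 0.624 ✓
  M = 0.353 -> Y = 0.883 ✓
All samples match this transformation.

(e) exp(-M²)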